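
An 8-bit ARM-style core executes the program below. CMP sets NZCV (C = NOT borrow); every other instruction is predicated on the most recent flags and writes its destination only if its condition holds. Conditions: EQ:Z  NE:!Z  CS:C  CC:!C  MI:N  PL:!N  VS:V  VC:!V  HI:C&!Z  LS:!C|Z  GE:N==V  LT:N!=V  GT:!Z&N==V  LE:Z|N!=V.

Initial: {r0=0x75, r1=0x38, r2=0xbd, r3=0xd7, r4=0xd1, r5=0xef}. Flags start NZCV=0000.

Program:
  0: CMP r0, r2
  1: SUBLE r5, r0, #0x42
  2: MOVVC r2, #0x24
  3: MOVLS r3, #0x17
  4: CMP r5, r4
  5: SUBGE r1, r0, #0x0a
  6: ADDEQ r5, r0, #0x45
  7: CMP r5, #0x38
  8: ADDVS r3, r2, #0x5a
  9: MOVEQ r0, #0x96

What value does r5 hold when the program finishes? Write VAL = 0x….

0: ✓ CMP  NZCV=1001
1: · SUBLE
2: · MOVVC
3: ✓ MOVLS  r3←0x17
4: ✓ CMP  NZCV=0010
5: ✓ SUBGE  r1←0x6b
6: · ADDEQ
7: ✓ CMP  NZCV=1010
8: · ADDVS
9: · MOVEQ

VAL = 0xef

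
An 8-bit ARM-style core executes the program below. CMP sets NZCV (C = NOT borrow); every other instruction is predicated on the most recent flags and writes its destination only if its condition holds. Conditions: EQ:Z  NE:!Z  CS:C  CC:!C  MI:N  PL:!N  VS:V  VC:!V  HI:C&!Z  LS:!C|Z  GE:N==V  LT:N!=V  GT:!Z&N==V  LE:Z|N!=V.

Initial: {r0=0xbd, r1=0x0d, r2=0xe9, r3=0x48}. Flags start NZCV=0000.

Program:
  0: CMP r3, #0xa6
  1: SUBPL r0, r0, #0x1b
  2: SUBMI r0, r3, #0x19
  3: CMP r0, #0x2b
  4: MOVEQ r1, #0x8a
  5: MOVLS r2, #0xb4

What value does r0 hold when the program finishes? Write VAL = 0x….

VAL = 0x2f

0: ✓ CMP  NZCV=1001
1: · SUBPL
2: ✓ SUBMI  r0←0x2f
3: ✓ CMP  NZCV=0010
4: · MOVEQ
5: · MOVLS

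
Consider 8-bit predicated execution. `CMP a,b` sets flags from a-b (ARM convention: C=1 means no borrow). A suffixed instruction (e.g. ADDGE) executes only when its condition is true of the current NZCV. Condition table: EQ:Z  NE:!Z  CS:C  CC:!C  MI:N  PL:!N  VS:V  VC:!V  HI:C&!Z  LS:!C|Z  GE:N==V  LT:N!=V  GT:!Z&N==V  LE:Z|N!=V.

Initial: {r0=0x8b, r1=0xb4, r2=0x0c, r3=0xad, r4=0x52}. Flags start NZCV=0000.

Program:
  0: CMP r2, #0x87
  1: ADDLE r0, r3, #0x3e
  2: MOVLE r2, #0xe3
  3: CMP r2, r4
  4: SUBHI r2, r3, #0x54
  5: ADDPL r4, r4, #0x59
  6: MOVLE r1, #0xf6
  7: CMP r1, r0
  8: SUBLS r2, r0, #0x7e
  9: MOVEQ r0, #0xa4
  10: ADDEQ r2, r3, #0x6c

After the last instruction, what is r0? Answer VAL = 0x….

VAL = 0x8b

0: ✓ CMP  NZCV=1001
1: · ADDLE
2: · MOVLE
3: ✓ CMP  NZCV=1000
4: · SUBHI
5: · ADDPL
6: ✓ MOVLE  r1←0xf6
7: ✓ CMP  NZCV=0010
8: · SUBLS
9: · MOVEQ
10: · ADDEQ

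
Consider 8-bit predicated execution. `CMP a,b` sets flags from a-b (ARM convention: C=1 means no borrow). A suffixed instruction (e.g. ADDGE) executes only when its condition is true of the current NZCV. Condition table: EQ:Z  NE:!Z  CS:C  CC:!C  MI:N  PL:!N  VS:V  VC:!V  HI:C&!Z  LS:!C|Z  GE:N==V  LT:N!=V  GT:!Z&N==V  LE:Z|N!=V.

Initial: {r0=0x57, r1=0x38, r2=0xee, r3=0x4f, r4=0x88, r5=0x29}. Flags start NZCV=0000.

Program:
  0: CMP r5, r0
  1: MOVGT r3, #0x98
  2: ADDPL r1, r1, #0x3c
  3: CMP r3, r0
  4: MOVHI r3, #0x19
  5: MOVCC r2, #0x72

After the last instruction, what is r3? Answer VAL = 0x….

[0] flags=1000 → (cmp)
[1] flags=1000 GT?F → skip
[2] flags=1000 PL?F → skip
[3] flags=1000 → (cmp)
[4] flags=1000 HI?F → skip
[5] flags=1000 CC?T → r2=0x72

VAL = 0x4f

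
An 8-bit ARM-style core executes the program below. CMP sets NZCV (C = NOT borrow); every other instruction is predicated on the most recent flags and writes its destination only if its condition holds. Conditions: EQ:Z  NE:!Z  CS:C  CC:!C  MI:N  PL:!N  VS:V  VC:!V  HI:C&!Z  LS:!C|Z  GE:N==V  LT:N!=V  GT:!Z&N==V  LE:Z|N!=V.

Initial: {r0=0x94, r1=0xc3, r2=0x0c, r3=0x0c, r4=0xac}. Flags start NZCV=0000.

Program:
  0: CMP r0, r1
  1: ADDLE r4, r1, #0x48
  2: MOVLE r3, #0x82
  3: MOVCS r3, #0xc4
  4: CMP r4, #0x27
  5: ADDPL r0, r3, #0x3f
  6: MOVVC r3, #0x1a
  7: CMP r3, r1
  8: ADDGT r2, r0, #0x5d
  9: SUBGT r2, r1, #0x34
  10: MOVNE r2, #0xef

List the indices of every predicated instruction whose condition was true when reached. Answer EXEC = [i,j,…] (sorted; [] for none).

EXEC = [1,2,6,8,9,10]

[0] flags=1000 → (cmp)
[1] flags=1000 LE?T → r4=0x0b
[2] flags=1000 LE?T → r3=0x82
[3] flags=1000 CS?F → skip
[4] flags=1000 → (cmp)
[5] flags=1000 PL?F → skip
[6] flags=1000 VC?T → r3=0x1a
[7] flags=0000 → (cmp)
[8] flags=0000 GT?T → r2=0xf1
[9] flags=0000 GT?T → r2=0x8f
[10] flags=0000 NE?T → r2=0xef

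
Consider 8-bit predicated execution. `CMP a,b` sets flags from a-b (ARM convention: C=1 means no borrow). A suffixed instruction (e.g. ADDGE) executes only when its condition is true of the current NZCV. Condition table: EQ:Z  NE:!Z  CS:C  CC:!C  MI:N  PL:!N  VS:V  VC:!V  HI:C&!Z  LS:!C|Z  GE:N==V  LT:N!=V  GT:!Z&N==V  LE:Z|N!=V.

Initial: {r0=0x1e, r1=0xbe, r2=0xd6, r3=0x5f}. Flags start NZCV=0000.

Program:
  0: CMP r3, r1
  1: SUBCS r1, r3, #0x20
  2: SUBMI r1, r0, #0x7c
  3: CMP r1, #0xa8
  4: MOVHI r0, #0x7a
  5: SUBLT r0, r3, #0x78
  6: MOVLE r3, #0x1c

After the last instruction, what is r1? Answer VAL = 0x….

[0] flags=1001 → (cmp)
[1] flags=1001 CS?F → skip
[2] flags=1001 MI?T → r1=0xa2
[3] flags=1000 → (cmp)
[4] flags=1000 HI?F → skip
[5] flags=1000 LT?T → r0=0xe7
[6] flags=1000 LE?T → r3=0x1c

VAL = 0xa2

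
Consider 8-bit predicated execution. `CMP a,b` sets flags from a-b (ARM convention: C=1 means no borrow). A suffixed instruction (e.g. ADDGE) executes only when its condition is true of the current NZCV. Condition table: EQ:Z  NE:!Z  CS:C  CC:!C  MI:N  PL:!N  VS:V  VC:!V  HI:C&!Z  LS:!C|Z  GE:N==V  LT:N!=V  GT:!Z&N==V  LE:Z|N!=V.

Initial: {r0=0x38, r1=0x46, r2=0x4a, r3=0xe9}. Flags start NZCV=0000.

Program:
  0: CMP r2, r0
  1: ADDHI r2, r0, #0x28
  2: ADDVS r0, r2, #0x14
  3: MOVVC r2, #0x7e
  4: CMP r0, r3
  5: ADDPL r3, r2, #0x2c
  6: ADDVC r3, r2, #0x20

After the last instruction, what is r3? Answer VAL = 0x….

VAL = 0x9e

[0] flags=0010 → (cmp)
[1] flags=0010 HI?T → r2=0x60
[2] flags=0010 VS?F → skip
[3] flags=0010 VC?T → r2=0x7e
[4] flags=0000 → (cmp)
[5] flags=0000 PL?T → r3=0xaa
[6] flags=0000 VC?T → r3=0x9e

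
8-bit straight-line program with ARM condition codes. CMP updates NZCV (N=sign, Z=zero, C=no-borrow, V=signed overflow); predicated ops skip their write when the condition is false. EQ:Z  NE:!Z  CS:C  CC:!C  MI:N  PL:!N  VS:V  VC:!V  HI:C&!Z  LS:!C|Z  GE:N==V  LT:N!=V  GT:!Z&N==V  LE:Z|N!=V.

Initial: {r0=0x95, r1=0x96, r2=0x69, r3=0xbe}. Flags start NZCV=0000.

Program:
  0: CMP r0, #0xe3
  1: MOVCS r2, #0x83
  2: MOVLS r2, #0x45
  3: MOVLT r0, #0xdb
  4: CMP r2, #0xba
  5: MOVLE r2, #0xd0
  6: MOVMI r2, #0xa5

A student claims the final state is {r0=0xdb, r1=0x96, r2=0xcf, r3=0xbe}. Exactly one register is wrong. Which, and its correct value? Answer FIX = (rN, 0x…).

FIX = (r2, 0xa5)

0: ✓ CMP  NZCV=1000
1: · MOVCS
2: ✓ MOVLS  r2←0x45
3: ✓ MOVLT  r0←0xdb
4: ✓ CMP  NZCV=1001
5: · MOVLE
6: ✓ MOVMI  r2←0xa5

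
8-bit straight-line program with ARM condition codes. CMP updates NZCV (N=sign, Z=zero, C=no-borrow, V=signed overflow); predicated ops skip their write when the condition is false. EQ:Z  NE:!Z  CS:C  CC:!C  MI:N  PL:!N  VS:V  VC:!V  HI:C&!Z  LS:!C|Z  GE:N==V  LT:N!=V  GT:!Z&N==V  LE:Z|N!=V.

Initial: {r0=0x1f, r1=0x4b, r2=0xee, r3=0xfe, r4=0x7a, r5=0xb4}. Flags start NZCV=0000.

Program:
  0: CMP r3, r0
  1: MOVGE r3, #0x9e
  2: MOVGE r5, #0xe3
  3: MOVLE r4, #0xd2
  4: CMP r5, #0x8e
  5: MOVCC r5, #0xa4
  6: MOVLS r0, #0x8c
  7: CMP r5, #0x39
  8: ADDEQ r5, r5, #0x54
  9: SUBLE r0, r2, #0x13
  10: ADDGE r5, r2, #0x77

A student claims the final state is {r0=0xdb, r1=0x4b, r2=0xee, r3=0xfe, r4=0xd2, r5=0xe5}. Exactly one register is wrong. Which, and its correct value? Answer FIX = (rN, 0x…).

0: ✓ CMP  NZCV=1010
1: · MOVGE
2: · MOVGE
3: ✓ MOVLE  r4←0xd2
4: ✓ CMP  NZCV=0010
5: · MOVCC
6: · MOVLS
7: ✓ CMP  NZCV=0011
8: · ADDEQ
9: ✓ SUBLE  r0←0xdb
10: · ADDGE

FIX = (r5, 0xb4)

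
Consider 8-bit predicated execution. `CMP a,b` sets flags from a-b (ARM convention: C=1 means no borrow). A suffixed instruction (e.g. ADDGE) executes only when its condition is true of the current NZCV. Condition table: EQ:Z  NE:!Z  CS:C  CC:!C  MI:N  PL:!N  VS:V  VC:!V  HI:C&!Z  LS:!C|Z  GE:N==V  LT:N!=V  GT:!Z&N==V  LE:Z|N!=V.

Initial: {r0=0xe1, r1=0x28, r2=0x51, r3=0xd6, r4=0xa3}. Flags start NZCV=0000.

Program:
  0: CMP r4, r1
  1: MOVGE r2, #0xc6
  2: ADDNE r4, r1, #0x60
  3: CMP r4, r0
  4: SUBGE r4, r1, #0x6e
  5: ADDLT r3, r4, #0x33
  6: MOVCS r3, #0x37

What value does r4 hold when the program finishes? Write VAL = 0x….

0: ✓ CMP  NZCV=0011
1: · MOVGE
2: ✓ ADDNE  r4←0x88
3: ✓ CMP  NZCV=1000
4: · SUBGE
5: ✓ ADDLT  r3←0xbb
6: · MOVCS

VAL = 0x88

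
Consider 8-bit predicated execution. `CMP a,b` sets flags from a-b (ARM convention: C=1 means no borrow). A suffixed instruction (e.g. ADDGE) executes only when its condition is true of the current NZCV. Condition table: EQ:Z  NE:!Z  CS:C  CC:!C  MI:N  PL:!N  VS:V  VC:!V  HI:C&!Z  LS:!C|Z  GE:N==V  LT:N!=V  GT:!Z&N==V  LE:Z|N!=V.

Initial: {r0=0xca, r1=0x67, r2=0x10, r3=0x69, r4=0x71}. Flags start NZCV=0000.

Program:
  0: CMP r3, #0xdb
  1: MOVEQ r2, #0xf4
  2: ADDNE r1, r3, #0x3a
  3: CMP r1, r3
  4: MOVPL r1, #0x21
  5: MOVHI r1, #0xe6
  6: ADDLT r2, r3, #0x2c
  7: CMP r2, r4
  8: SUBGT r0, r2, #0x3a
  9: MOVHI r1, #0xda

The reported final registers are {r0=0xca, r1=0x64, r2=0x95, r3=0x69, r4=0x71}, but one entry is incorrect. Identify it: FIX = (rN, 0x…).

FIX = (r1, 0xda)

[0] flags=1001 → (cmp)
[1] flags=1001 EQ?F → skip
[2] flags=1001 NE?T → r1=0xa3
[3] flags=0011 → (cmp)
[4] flags=0011 PL?T → r1=0x21
[5] flags=0011 HI?T → r1=0xe6
[6] flags=0011 LT?T → r2=0x95
[7] flags=0011 → (cmp)
[8] flags=0011 GT?F → skip
[9] flags=0011 HI?T → r1=0xda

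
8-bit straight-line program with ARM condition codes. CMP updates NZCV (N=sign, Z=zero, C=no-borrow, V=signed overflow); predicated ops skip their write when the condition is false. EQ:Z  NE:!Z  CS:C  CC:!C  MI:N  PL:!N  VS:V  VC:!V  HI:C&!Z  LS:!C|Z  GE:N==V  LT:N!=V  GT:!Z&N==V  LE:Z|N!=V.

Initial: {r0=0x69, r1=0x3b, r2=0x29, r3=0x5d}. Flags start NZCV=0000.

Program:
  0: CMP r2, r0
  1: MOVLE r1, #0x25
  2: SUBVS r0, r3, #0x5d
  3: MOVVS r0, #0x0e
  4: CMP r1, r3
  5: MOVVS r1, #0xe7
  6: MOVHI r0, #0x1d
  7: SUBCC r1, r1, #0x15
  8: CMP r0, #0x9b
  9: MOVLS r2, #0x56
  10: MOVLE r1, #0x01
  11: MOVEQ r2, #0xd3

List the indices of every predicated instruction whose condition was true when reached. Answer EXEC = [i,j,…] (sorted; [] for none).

[0] flags=1000 → (cmp)
[1] flags=1000 LE?T → r1=0x25
[2] flags=1000 VS?F → skip
[3] flags=1000 VS?F → skip
[4] flags=1000 → (cmp)
[5] flags=1000 VS?F → skip
[6] flags=1000 HI?F → skip
[7] flags=1000 CC?T → r1=0x10
[8] flags=1001 → (cmp)
[9] flags=1001 LS?T → r2=0x56
[10] flags=1001 LE?F → skip
[11] flags=1001 EQ?F → skip

EXEC = [1,7,9]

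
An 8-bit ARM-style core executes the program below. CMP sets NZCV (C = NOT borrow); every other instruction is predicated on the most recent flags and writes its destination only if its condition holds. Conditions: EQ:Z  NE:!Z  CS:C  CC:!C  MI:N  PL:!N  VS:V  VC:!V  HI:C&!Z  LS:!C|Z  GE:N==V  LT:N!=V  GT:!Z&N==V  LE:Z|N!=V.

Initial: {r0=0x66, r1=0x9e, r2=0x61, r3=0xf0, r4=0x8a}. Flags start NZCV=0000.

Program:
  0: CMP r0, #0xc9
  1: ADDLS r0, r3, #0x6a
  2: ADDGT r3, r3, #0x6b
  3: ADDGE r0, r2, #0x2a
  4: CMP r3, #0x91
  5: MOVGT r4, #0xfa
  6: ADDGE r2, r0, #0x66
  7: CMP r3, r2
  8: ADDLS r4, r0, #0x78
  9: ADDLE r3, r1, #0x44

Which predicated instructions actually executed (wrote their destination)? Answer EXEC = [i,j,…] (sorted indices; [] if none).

0: ✓ CMP  NZCV=1001
1: ✓ ADDLS  r0←0x5a
2: ✓ ADDGT  r3←0x5b
3: ✓ ADDGE  r0←0x8b
4: ✓ CMP  NZCV=1001
5: ✓ MOVGT  r4←0xfa
6: ✓ ADDGE  r2←0xf1
7: ✓ CMP  NZCV=0000
8: ✓ ADDLS  r4←0x03
9: · ADDLE

EXEC = [1,2,3,5,6,8]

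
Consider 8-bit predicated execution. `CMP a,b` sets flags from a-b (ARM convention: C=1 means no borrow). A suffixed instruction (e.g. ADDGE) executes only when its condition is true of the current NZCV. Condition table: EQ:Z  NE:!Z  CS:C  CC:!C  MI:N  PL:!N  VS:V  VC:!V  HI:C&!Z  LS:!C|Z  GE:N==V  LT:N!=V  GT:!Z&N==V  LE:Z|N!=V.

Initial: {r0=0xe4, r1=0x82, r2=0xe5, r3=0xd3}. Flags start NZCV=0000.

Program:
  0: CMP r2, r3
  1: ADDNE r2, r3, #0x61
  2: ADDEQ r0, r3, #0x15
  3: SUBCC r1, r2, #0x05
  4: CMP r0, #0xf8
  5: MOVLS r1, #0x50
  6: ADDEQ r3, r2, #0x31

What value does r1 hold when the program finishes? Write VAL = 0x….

VAL = 0x50

[0] flags=0010 → (cmp)
[1] flags=0010 NE?T → r2=0x34
[2] flags=0010 EQ?F → skip
[3] flags=0010 CC?F → skip
[4] flags=1000 → (cmp)
[5] flags=1000 LS?T → r1=0x50
[6] flags=1000 EQ?F → skip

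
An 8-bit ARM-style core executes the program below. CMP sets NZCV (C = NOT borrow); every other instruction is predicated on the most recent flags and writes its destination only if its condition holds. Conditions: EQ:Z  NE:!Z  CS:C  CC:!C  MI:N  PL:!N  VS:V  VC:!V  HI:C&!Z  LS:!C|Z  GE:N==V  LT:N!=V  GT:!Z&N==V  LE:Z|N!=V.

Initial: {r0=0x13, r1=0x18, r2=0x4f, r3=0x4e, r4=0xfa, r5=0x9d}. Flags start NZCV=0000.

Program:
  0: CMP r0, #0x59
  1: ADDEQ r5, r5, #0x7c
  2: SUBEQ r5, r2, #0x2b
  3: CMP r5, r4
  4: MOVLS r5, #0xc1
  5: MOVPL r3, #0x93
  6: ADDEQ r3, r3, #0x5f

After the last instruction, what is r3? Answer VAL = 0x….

[0] flags=1000 → (cmp)
[1] flags=1000 EQ?F → skip
[2] flags=1000 EQ?F → skip
[3] flags=1000 → (cmp)
[4] flags=1000 LS?T → r5=0xc1
[5] flags=1000 PL?F → skip
[6] flags=1000 EQ?F → skip

VAL = 0x4e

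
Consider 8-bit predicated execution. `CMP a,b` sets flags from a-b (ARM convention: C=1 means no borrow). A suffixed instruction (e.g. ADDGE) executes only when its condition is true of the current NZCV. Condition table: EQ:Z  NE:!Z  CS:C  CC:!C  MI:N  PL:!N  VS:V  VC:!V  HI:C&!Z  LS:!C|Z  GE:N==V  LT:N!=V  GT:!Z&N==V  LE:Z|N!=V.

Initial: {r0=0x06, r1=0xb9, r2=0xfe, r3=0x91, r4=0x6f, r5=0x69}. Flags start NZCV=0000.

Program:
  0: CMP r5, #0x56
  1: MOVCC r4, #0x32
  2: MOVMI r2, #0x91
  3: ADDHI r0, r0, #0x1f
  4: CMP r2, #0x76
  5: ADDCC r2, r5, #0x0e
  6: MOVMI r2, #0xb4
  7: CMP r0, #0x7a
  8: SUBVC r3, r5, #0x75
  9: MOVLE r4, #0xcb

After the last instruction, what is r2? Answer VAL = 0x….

[0] flags=0010 → (cmp)
[1] flags=0010 CC?F → skip
[2] flags=0010 MI?F → skip
[3] flags=0010 HI?T → r0=0x25
[4] flags=1010 → (cmp)
[5] flags=1010 CC?F → skip
[6] flags=1010 MI?T → r2=0xb4
[7] flags=1000 → (cmp)
[8] flags=1000 VC?T → r3=0xf4
[9] flags=1000 LE?T → r4=0xcb

VAL = 0xb4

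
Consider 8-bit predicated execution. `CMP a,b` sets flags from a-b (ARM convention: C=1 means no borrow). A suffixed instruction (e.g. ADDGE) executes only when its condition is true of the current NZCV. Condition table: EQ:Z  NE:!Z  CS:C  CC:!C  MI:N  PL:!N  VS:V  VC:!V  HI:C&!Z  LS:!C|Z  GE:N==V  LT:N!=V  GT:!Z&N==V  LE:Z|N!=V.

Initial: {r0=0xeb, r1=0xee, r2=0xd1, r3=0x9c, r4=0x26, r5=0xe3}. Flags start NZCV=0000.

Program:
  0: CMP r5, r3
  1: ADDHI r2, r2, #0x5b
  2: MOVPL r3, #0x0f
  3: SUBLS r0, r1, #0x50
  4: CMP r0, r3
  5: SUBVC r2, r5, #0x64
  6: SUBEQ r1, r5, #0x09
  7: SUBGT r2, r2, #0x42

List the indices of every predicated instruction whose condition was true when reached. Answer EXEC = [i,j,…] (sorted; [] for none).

0: ✓ CMP  NZCV=0010
1: ✓ ADDHI  r2←0x2c
2: ✓ MOVPL  r3←0x0f
3: · SUBLS
4: ✓ CMP  NZCV=1010
5: ✓ SUBVC  r2←0x7f
6: · SUBEQ
7: · SUBGT

EXEC = [1,2,5]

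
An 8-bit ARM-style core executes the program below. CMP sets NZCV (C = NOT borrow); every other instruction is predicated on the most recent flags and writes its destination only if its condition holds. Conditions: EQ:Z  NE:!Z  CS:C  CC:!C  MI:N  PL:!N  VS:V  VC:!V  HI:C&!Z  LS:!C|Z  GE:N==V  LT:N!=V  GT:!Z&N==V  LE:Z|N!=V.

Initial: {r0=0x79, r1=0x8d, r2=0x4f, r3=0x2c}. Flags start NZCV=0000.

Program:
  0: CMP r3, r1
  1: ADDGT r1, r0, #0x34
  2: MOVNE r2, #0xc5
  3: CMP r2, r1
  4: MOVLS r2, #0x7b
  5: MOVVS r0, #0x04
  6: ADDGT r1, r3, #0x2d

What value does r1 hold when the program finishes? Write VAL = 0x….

[0] flags=1001 → (cmp)
[1] flags=1001 GT?T → r1=0xad
[2] flags=1001 NE?T → r2=0xc5
[3] flags=0010 → (cmp)
[4] flags=0010 LS?F → skip
[5] flags=0010 VS?F → skip
[6] flags=0010 GT?T → r1=0x59

VAL = 0x59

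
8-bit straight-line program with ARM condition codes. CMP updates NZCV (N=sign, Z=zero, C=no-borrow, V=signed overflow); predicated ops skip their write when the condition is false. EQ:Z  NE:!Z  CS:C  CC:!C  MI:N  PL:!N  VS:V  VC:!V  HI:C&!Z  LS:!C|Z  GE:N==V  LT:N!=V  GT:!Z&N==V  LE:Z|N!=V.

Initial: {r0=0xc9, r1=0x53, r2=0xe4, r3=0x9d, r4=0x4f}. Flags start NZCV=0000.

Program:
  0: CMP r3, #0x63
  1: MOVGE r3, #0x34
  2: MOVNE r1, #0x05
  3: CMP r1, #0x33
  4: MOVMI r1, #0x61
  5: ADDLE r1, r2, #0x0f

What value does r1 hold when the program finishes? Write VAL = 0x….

VAL = 0xf3

0: ✓ CMP  NZCV=0011
1: · MOVGE
2: ✓ MOVNE  r1←0x05
3: ✓ CMP  NZCV=1000
4: ✓ MOVMI  r1←0x61
5: ✓ ADDLE  r1←0xf3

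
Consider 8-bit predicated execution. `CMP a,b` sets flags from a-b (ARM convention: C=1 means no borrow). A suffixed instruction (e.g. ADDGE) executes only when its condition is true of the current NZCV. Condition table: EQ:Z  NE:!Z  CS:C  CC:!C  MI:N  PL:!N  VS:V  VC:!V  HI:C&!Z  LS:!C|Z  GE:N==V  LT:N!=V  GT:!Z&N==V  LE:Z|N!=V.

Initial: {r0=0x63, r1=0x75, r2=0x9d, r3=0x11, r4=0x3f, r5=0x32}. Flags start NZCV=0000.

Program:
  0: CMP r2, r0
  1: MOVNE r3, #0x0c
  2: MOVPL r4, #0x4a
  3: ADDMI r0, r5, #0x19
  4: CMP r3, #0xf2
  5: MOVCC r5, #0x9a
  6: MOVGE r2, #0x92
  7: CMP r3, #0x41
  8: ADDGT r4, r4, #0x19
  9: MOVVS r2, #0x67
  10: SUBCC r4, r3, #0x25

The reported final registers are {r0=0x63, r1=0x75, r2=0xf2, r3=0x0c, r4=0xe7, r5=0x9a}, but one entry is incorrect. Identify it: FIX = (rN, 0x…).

[0] flags=0011 → (cmp)
[1] flags=0011 NE?T → r3=0x0c
[2] flags=0011 PL?T → r4=0x4a
[3] flags=0011 MI?F → skip
[4] flags=0000 → (cmp)
[5] flags=0000 CC?T → r5=0x9a
[6] flags=0000 GE?T → r2=0x92
[7] flags=1000 → (cmp)
[8] flags=1000 GT?F → skip
[9] flags=1000 VS?F → skip
[10] flags=1000 CC?T → r4=0xe7

FIX = (r2, 0x92)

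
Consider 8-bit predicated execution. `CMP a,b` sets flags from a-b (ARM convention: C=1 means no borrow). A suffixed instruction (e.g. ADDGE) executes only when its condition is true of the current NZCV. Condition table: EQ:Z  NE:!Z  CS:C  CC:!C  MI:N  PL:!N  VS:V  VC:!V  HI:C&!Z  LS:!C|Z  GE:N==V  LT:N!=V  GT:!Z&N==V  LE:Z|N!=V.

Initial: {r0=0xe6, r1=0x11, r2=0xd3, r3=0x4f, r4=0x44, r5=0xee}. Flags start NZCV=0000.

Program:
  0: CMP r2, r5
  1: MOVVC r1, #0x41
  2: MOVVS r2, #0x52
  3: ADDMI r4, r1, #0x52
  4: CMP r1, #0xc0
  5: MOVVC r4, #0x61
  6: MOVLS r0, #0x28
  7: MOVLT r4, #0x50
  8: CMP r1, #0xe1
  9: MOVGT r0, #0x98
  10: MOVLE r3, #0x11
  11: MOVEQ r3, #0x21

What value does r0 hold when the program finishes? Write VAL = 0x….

[0] flags=1000 → (cmp)
[1] flags=1000 VC?T → r1=0x41
[2] flags=1000 VS?F → skip
[3] flags=1000 MI?T → r4=0x93
[4] flags=1001 → (cmp)
[5] flags=1001 VC?F → skip
[6] flags=1001 LS?T → r0=0x28
[7] flags=1001 LT?F → skip
[8] flags=0000 → (cmp)
[9] flags=0000 GT?T → r0=0x98
[10] flags=0000 LE?F → skip
[11] flags=0000 EQ?F → skip

VAL = 0x98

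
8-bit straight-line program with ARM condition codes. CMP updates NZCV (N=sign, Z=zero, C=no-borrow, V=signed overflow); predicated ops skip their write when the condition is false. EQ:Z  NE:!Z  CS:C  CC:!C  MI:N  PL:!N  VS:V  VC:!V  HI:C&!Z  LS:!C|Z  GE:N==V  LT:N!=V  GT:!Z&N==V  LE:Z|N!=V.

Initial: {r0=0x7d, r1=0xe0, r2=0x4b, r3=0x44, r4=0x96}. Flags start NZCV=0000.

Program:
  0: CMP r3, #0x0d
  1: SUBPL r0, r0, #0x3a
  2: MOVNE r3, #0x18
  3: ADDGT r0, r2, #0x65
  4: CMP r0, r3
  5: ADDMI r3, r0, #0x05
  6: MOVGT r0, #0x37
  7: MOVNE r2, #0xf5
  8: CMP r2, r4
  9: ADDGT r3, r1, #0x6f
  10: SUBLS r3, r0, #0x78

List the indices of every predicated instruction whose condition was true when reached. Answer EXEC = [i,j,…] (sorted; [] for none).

EXEC = [1,2,3,5,7,9]

[0] flags=0010 → (cmp)
[1] flags=0010 PL?T → r0=0x43
[2] flags=0010 NE?T → r3=0x18
[3] flags=0010 GT?T → r0=0xb0
[4] flags=1010 → (cmp)
[5] flags=1010 MI?T → r3=0xb5
[6] flags=1010 GT?F → skip
[7] flags=1010 NE?T → r2=0xf5
[8] flags=0010 → (cmp)
[9] flags=0010 GT?T → r3=0x4f
[10] flags=0010 LS?F → skip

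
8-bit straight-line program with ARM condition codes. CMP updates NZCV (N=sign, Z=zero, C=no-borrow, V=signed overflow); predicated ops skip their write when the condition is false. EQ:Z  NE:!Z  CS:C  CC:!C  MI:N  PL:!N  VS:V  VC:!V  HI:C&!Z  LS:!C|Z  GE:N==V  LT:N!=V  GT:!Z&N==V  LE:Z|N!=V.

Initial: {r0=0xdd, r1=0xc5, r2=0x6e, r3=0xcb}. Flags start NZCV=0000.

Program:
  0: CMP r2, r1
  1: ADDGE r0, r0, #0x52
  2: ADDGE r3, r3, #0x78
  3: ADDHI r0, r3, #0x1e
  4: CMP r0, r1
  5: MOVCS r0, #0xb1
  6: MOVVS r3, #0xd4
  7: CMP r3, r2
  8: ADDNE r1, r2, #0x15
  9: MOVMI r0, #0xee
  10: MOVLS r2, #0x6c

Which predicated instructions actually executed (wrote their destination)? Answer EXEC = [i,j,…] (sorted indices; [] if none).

EXEC = [1,2,8,9,10]

[0] flags=1001 → (cmp)
[1] flags=1001 GE?T → r0=0x2f
[2] flags=1001 GE?T → r3=0x43
[3] flags=1001 HI?F → skip
[4] flags=0000 → (cmp)
[5] flags=0000 CS?F → skip
[6] flags=0000 VS?F → skip
[7] flags=1000 → (cmp)
[8] flags=1000 NE?T → r1=0x83
[9] flags=1000 MI?T → r0=0xee
[10] flags=1000 LS?T → r2=0x6c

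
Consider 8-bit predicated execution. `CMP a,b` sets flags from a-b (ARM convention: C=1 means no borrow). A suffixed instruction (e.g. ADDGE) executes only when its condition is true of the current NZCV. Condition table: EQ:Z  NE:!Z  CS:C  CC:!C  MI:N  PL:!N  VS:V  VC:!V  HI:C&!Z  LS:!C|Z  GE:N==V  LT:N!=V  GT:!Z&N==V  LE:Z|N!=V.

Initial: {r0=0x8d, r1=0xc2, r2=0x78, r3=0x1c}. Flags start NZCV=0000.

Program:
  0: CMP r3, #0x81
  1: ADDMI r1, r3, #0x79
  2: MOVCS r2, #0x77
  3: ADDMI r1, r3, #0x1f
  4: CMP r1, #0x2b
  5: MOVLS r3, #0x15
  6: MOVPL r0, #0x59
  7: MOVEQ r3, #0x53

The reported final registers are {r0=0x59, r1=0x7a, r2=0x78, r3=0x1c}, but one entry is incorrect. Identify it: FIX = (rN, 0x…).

[0] flags=1001 → (cmp)
[1] flags=1001 MI?T → r1=0x95
[2] flags=1001 CS?F → skip
[3] flags=1001 MI?T → r1=0x3b
[4] flags=0010 → (cmp)
[5] flags=0010 LS?F → skip
[6] flags=0010 PL?T → r0=0x59
[7] flags=0010 EQ?F → skip

FIX = (r1, 0x3b)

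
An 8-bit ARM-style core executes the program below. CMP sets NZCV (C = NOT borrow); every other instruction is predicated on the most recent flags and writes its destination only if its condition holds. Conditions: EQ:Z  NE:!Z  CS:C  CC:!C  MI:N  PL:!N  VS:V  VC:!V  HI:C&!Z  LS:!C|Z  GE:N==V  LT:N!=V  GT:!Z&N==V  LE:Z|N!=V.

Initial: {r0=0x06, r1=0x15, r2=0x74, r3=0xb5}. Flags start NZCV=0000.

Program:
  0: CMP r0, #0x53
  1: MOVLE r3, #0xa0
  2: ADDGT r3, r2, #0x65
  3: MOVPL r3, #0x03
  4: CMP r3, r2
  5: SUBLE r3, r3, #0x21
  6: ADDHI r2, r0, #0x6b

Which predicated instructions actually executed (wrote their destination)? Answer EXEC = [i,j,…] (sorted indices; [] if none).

[0] flags=1000 → (cmp)
[1] flags=1000 LE?T → r3=0xa0
[2] flags=1000 GT?F → skip
[3] flags=1000 PL?F → skip
[4] flags=0011 → (cmp)
[5] flags=0011 LE?T → r3=0x7f
[6] flags=0011 HI?T → r2=0x71

EXEC = [1,5,6]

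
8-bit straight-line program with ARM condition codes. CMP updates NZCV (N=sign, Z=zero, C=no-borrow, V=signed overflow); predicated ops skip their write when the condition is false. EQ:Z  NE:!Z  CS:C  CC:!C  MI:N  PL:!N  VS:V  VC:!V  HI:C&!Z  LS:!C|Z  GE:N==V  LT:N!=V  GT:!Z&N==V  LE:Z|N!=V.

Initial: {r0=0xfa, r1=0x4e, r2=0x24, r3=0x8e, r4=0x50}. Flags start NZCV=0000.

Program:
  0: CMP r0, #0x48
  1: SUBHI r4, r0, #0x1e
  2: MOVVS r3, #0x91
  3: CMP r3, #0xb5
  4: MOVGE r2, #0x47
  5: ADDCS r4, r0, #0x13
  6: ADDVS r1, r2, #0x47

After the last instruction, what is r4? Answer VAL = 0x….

0: ✓ CMP  NZCV=1010
1: ✓ SUBHI  r4←0xdc
2: · MOVVS
3: ✓ CMP  NZCV=1000
4: · MOVGE
5: · ADDCS
6: · ADDVS

VAL = 0xdc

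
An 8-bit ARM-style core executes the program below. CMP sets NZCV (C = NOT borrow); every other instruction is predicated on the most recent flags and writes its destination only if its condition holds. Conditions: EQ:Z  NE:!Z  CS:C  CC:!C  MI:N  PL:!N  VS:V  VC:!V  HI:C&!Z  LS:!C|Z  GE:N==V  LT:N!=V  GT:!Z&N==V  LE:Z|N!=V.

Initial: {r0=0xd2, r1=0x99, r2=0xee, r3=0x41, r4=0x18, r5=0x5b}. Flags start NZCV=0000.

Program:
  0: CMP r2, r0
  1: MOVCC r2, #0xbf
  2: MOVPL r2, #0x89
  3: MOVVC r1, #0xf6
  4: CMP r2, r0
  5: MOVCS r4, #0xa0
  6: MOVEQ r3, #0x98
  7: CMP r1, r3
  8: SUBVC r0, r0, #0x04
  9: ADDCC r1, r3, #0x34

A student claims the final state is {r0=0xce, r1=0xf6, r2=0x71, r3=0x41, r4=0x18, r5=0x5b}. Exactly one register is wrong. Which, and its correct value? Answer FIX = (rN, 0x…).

FIX = (r2, 0x89)

[0] flags=0010 → (cmp)
[1] flags=0010 CC?F → skip
[2] flags=0010 PL?T → r2=0x89
[3] flags=0010 VC?T → r1=0xf6
[4] flags=1000 → (cmp)
[5] flags=1000 CS?F → skip
[6] flags=1000 EQ?F → skip
[7] flags=1010 → (cmp)
[8] flags=1010 VC?T → r0=0xce
[9] flags=1010 CC?F → skip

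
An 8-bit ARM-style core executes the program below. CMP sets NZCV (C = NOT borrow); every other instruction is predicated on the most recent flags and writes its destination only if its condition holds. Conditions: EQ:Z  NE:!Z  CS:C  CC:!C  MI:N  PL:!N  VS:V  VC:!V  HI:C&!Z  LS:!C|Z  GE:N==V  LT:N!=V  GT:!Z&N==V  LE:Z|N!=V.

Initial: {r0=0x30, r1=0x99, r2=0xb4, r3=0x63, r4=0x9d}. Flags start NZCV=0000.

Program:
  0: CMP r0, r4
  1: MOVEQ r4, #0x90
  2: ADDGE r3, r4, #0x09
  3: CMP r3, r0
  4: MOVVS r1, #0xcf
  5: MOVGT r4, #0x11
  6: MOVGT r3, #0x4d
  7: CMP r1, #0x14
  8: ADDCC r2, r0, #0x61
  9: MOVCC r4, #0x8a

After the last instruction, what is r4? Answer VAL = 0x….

VAL = 0x9d

0: ✓ CMP  NZCV=1001
1: · MOVEQ
2: ✓ ADDGE  r3←0xa6
3: ✓ CMP  NZCV=0011
4: ✓ MOVVS  r1←0xcf
5: · MOVGT
6: · MOVGT
7: ✓ CMP  NZCV=1010
8: · ADDCC
9: · MOVCC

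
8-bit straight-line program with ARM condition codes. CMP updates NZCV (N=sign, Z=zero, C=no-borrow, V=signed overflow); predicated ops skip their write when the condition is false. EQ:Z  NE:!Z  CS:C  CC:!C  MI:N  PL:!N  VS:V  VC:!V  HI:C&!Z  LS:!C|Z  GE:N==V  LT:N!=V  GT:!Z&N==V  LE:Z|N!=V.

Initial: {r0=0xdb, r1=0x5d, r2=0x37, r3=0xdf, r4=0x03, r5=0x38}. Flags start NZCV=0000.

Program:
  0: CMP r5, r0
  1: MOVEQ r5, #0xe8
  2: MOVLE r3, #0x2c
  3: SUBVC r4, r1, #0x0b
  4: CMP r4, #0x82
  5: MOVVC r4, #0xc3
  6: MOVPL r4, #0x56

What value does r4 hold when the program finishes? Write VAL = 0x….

0: ✓ CMP  NZCV=0000
1: · MOVEQ
2: · MOVLE
3: ✓ SUBVC  r4←0x52
4: ✓ CMP  NZCV=1001
5: · MOVVC
6: · MOVPL

VAL = 0x52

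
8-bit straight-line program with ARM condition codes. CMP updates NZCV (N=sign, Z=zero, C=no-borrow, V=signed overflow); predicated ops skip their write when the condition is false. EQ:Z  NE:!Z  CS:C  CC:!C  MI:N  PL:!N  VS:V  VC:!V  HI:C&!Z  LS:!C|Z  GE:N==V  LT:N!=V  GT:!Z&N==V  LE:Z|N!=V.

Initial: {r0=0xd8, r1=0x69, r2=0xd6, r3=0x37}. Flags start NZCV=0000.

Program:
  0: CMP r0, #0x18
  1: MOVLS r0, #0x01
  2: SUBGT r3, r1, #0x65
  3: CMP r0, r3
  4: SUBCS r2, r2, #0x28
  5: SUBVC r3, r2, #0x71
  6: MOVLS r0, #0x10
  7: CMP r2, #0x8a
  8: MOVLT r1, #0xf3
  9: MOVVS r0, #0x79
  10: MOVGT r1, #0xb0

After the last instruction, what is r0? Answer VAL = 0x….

VAL = 0xd8

0: ✓ CMP  NZCV=1010
1: · MOVLS
2: · SUBGT
3: ✓ CMP  NZCV=1010
4: ✓ SUBCS  r2←0xae
5: ✓ SUBVC  r3←0x3d
6: · MOVLS
7: ✓ CMP  NZCV=0010
8: · MOVLT
9: · MOVVS
10: ✓ MOVGT  r1←0xb0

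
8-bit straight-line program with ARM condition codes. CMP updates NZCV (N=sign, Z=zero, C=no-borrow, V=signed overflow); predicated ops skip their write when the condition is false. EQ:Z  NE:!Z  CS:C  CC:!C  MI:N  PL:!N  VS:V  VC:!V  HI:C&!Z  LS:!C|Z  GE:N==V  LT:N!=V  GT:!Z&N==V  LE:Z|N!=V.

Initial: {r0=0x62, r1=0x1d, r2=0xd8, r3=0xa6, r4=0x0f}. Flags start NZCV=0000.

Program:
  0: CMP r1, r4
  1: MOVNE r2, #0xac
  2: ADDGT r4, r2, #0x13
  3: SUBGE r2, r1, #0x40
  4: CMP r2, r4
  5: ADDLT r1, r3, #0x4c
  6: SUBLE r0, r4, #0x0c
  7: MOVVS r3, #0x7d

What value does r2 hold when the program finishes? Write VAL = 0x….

VAL = 0xdd

[0] flags=0010 → (cmp)
[1] flags=0010 NE?T → r2=0xac
[2] flags=0010 GT?T → r4=0xbf
[3] flags=0010 GE?T → r2=0xdd
[4] flags=0010 → (cmp)
[5] flags=0010 LT?F → skip
[6] flags=0010 LE?F → skip
[7] flags=0010 VS?F → skip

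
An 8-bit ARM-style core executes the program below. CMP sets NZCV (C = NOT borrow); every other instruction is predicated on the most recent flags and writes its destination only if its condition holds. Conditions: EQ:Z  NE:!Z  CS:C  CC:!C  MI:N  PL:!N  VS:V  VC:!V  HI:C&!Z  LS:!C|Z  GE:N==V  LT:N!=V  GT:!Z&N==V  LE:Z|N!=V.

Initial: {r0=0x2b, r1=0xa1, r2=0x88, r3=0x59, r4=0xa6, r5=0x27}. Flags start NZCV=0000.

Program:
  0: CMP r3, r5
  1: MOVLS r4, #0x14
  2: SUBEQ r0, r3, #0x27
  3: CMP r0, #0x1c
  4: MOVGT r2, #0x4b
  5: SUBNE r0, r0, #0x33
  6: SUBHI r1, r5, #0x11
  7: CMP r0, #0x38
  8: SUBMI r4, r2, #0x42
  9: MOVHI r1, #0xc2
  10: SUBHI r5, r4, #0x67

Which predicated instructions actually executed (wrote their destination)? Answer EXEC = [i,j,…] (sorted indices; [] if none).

EXEC = [4,5,6,8,9,10]

0: ✓ CMP  NZCV=0010
1: · MOVLS
2: · SUBEQ
3: ✓ CMP  NZCV=0010
4: ✓ MOVGT  r2←0x4b
5: ✓ SUBNE  r0←0xf8
6: ✓ SUBHI  r1←0x16
7: ✓ CMP  NZCV=1010
8: ✓ SUBMI  r4←0x09
9: ✓ MOVHI  r1←0xc2
10: ✓ SUBHI  r5←0xa2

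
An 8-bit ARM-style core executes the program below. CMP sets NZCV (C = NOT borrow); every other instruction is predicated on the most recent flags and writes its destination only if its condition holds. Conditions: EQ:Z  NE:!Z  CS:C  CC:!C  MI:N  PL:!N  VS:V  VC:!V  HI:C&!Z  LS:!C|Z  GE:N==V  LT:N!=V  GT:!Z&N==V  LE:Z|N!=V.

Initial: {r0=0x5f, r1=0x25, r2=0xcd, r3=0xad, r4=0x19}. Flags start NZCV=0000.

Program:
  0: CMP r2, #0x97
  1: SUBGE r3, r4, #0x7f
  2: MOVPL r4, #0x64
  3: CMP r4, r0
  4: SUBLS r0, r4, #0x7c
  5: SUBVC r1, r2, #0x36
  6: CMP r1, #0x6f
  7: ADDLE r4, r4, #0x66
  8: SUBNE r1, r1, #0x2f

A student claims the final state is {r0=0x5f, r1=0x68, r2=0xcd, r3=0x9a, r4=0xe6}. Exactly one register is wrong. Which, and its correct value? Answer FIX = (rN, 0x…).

FIX = (r4, 0xca)

[0] flags=0010 → (cmp)
[1] flags=0010 GE?T → r3=0x9a
[2] flags=0010 PL?T → r4=0x64
[3] flags=0010 → (cmp)
[4] flags=0010 LS?F → skip
[5] flags=0010 VC?T → r1=0x97
[6] flags=0011 → (cmp)
[7] flags=0011 LE?T → r4=0xca
[8] flags=0011 NE?T → r1=0x68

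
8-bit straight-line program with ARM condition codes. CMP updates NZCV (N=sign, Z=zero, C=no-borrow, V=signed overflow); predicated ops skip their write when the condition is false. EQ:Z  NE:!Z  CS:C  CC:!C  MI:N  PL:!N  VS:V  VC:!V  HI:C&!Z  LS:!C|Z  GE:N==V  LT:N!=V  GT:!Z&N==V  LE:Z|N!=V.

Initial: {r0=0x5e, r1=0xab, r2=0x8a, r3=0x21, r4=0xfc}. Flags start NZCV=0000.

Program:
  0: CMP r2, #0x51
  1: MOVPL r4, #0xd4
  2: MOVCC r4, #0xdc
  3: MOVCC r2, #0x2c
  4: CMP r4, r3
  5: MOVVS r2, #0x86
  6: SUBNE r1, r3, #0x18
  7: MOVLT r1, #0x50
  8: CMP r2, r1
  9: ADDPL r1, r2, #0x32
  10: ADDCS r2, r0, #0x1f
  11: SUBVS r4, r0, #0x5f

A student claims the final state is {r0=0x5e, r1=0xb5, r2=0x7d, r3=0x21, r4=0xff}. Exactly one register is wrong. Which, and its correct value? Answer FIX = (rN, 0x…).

0: ✓ CMP  NZCV=0011
1: ✓ MOVPL  r4←0xd4
2: · MOVCC
3: · MOVCC
4: ✓ CMP  NZCV=1010
5: · MOVVS
6: ✓ SUBNE  r1←0x09
7: ✓ MOVLT  r1←0x50
8: ✓ CMP  NZCV=0011
9: ✓ ADDPL  r1←0xbc
10: ✓ ADDCS  r2←0x7d
11: ✓ SUBVS  r4←0xff

FIX = (r1, 0xbc)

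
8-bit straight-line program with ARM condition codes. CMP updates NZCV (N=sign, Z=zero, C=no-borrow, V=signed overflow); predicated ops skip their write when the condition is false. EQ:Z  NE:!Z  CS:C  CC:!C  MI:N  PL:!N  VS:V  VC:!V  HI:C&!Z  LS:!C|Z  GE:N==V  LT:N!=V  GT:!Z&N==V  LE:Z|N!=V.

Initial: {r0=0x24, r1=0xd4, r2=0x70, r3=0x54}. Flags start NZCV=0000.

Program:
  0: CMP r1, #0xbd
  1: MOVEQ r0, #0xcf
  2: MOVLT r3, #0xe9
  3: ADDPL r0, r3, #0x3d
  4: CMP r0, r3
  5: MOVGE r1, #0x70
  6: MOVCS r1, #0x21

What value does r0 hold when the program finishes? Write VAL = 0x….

[0] flags=0010 → (cmp)
[1] flags=0010 EQ?F → skip
[2] flags=0010 LT?F → skip
[3] flags=0010 PL?T → r0=0x91
[4] flags=0011 → (cmp)
[5] flags=0011 GE?F → skip
[6] flags=0011 CS?T → r1=0x21

VAL = 0x91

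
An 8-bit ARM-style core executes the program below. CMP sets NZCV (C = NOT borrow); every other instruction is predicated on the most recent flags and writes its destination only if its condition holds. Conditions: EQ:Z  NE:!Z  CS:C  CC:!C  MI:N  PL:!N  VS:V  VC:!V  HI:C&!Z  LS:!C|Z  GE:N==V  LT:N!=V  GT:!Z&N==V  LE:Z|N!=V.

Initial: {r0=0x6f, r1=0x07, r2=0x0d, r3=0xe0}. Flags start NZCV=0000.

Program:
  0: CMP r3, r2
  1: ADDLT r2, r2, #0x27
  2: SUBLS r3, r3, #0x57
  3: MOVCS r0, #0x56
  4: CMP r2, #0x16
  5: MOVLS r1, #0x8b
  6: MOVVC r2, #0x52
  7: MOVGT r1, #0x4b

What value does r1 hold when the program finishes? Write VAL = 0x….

VAL = 0x4b

0: ✓ CMP  NZCV=1010
1: ✓ ADDLT  r2←0x34
2: · SUBLS
3: ✓ MOVCS  r0←0x56
4: ✓ CMP  NZCV=0010
5: · MOVLS
6: ✓ MOVVC  r2←0x52
7: ✓ MOVGT  r1←0x4b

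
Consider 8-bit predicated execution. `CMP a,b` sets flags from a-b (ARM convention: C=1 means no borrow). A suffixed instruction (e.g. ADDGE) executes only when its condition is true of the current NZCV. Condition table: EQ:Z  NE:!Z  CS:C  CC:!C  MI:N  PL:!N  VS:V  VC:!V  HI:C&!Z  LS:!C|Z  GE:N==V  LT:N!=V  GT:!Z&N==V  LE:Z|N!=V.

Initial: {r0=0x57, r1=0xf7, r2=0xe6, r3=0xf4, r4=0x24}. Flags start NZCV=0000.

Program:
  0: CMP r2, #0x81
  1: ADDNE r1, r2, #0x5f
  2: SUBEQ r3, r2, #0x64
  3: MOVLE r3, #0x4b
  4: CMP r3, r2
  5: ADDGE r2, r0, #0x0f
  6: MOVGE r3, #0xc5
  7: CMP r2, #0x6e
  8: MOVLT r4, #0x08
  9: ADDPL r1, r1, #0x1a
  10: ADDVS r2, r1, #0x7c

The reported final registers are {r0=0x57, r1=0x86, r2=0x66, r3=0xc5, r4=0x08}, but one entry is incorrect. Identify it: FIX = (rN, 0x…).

[0] flags=0010 → (cmp)
[1] flags=0010 NE?T → r1=0x45
[2] flags=0010 EQ?F → skip
[3] flags=0010 LE?F → skip
[4] flags=0010 → (cmp)
[5] flags=0010 GE?T → r2=0x66
[6] flags=0010 GE?T → r3=0xc5
[7] flags=1000 → (cmp)
[8] flags=1000 LT?T → r4=0x08
[9] flags=1000 PL?F → skip
[10] flags=1000 VS?F → skip

FIX = (r1, 0x45)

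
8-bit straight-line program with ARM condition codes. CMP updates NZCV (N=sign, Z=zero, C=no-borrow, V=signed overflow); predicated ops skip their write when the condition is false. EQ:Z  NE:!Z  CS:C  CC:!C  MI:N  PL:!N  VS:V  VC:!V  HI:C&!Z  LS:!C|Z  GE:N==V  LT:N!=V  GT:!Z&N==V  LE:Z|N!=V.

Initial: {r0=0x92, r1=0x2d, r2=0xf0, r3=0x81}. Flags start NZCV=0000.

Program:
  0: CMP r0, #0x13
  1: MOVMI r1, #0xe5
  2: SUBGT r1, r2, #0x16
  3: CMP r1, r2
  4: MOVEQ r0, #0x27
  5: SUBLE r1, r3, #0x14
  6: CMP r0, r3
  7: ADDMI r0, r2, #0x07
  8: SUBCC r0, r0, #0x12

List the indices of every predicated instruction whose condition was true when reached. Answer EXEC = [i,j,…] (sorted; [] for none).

0: ✓ CMP  NZCV=0011
1: · MOVMI
2: · SUBGT
3: ✓ CMP  NZCV=0000
4: · MOVEQ
5: · SUBLE
6: ✓ CMP  NZCV=0010
7: · ADDMI
8: · SUBCC

EXEC = []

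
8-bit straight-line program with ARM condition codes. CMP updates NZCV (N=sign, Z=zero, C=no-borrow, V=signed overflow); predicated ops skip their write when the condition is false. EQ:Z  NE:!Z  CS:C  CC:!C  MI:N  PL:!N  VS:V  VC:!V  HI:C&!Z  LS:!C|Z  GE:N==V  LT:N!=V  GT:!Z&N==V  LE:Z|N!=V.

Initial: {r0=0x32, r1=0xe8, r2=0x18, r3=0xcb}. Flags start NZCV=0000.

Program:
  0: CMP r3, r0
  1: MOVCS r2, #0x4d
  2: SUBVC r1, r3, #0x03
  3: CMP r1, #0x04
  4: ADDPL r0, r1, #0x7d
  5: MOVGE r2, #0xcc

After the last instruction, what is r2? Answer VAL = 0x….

0: ✓ CMP  NZCV=1010
1: ✓ MOVCS  r2←0x4d
2: ✓ SUBVC  r1←0xc8
3: ✓ CMP  NZCV=1010
4: · ADDPL
5: · MOVGE

VAL = 0x4d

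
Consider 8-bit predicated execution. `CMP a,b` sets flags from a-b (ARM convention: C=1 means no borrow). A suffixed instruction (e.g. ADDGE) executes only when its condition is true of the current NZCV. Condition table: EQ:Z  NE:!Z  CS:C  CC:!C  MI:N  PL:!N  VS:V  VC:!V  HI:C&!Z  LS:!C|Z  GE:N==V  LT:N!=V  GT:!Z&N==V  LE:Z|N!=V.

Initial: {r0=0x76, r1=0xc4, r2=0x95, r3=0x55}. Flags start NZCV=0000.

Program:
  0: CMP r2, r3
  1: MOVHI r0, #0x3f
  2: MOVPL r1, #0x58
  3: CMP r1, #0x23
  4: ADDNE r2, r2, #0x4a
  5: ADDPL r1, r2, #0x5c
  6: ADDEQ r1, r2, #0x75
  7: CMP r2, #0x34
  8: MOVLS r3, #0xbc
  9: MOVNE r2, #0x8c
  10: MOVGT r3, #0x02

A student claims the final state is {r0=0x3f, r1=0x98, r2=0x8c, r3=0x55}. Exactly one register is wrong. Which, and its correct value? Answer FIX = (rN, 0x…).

FIX = (r1, 0x3b)

[0] flags=0011 → (cmp)
[1] flags=0011 HI?T → r0=0x3f
[2] flags=0011 PL?T → r1=0x58
[3] flags=0010 → (cmp)
[4] flags=0010 NE?T → r2=0xdf
[5] flags=0010 PL?T → r1=0x3b
[6] flags=0010 EQ?F → skip
[7] flags=1010 → (cmp)
[8] flags=1010 LS?F → skip
[9] flags=1010 NE?T → r2=0x8c
[10] flags=1010 GT?F → skip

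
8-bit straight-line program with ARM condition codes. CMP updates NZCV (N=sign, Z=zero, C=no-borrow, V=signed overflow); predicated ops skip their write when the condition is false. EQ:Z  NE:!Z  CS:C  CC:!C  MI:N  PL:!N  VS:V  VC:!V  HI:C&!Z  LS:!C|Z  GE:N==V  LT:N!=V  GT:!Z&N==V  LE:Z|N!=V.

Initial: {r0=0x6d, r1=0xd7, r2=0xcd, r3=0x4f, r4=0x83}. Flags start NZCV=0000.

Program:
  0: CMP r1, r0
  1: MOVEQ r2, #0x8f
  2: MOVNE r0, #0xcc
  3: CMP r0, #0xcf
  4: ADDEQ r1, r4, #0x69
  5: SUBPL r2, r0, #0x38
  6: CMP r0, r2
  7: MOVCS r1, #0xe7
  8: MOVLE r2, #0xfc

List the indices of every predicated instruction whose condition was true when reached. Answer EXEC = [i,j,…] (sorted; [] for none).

EXEC = [2,8]

[0] flags=0011 → (cmp)
[1] flags=0011 EQ?F → skip
[2] flags=0011 NE?T → r0=0xcc
[3] flags=1000 → (cmp)
[4] flags=1000 EQ?F → skip
[5] flags=1000 PL?F → skip
[6] flags=1000 → (cmp)
[7] flags=1000 CS?F → skip
[8] flags=1000 LE?T → r2=0xfc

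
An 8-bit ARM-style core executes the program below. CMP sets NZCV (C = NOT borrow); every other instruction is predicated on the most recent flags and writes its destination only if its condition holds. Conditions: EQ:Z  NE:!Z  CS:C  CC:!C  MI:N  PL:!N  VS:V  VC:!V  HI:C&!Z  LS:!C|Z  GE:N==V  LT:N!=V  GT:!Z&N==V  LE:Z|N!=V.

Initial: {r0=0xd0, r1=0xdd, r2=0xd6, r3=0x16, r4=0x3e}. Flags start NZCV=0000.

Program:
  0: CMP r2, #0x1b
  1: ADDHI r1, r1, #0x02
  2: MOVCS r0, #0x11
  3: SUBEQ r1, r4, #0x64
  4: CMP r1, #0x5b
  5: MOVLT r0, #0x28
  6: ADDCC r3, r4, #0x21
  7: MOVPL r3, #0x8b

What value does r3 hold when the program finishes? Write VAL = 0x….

VAL = 0x16

0: ✓ CMP  NZCV=1010
1: ✓ ADDHI  r1←0xdf
2: ✓ MOVCS  r0←0x11
3: · SUBEQ
4: ✓ CMP  NZCV=1010
5: ✓ MOVLT  r0←0x28
6: · ADDCC
7: · MOVPL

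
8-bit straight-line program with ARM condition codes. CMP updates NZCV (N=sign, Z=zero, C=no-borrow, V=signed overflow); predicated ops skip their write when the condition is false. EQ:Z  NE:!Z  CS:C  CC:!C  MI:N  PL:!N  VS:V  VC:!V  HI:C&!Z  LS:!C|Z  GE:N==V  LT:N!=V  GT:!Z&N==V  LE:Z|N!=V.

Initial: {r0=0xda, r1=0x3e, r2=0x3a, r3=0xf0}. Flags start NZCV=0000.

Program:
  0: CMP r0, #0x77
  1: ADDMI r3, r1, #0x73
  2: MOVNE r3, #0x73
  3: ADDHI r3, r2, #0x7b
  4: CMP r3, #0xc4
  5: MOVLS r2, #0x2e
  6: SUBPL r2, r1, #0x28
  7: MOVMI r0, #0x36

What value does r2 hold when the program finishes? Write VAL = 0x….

0: ✓ CMP  NZCV=0011
1: · ADDMI
2: ✓ MOVNE  r3←0x73
3: ✓ ADDHI  r3←0xb5
4: ✓ CMP  NZCV=1000
5: ✓ MOVLS  r2←0x2e
6: · SUBPL
7: ✓ MOVMI  r0←0x36

VAL = 0x2e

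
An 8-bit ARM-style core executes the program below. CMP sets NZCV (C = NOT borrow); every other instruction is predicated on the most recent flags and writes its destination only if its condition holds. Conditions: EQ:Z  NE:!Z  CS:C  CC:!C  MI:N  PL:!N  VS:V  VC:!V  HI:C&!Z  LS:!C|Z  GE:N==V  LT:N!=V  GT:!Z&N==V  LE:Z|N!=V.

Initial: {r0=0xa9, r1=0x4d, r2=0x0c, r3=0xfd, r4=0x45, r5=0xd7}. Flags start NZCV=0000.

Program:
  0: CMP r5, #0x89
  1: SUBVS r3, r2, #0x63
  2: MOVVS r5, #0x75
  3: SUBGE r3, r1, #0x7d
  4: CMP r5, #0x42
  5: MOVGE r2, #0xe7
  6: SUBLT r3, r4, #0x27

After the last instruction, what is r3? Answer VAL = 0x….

0: ✓ CMP  NZCV=0010
1: · SUBVS
2: · MOVVS
3: ✓ SUBGE  r3←0xd0
4: ✓ CMP  NZCV=1010
5: · MOVGE
6: ✓ SUBLT  r3←0x1e

VAL = 0x1e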